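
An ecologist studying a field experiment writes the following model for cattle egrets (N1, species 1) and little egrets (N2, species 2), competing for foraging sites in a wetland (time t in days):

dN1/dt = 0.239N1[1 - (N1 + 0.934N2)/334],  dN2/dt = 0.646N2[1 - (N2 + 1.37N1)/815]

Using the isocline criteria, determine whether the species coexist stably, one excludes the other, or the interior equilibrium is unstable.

species 2 excludes species 1

Compare the nullcline intercepts: K1/α12 = 334/0.934 = 358 < K2 = 815; K2/α21 = 815/1.37 = 595 > K1 = 334.
Since the inequalities point opposite ways, species 2 can invade but species 1 cannot.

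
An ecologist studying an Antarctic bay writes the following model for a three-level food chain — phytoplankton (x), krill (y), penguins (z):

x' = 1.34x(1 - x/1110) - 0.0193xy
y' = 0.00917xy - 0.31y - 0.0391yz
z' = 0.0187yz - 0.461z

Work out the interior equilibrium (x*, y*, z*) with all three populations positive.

From dz/dt = 0: 0.0187y* = 0.461, so y* = 24.7.
From dx/dt = 0: 1.34(1 - x*/1110) = 0.0193·24.7, giving x* = 1110·(1 - 0.355) = 716.
From dy/dt = 0: 0.00917·716 - 0.31 = 0.0391z*, so z* = 6.25/0.0391 = 160.

x* ≈ 716, y* ≈ 24.7, z* ≈ 160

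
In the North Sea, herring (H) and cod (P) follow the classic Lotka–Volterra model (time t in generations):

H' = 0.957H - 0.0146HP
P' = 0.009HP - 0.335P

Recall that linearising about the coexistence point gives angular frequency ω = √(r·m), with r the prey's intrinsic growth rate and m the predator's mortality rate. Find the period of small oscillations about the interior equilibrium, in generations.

Here r = 0.957 and m = 0.335, so r·m = 0.321.
ω = √0.321 = 0.566 per generation, hence T = 2π/ω ≈ 11.1 generations.

T ≈ 11.1 generations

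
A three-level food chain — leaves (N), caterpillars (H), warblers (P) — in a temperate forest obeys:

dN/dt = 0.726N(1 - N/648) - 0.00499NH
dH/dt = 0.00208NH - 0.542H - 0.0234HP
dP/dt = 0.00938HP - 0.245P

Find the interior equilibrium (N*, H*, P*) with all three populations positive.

From dP/dt = 0: 0.00938H* = 0.245, so H* = 26.1.
From dN/dt = 0: 0.726(1 - N*/648) = 0.00499·26.1, giving N* = 648·(1 - 0.18) = 532.
From dH/dt = 0: 0.00208·532 - 0.542 = 0.0234P*, so P* = 0.564/0.0234 = 24.1.

N* ≈ 532, H* ≈ 26.1, P* ≈ 24.1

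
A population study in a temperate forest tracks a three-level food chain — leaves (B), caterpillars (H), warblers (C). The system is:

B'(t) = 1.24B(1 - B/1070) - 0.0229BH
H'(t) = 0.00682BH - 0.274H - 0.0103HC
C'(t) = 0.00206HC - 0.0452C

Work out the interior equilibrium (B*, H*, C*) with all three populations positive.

B* ≈ 636, H* ≈ 21.9, C* ≈ 395

From dC/dt = 0: 0.00206H* = 0.0452, so H* = 21.9.
From dB/dt = 0: 1.24(1 - B*/1070) = 0.0229·21.9, giving B* = 1070·(1 - 0.405) = 636.
From dH/dt = 0: 0.00682·636 - 0.274 = 0.0103C*, so C* = 4.07/0.0103 = 395.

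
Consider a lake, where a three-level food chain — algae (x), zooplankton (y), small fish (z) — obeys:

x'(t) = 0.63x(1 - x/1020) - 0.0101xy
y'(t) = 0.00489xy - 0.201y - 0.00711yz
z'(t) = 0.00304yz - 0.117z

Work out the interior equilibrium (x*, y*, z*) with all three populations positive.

From dz/dt = 0: 0.00304y* = 0.117, so y* = 38.5.
From dx/dt = 0: 0.63(1 - x*/1020) = 0.0101·38.5, giving x* = 1020·(1 - 0.617) = 391.
From dy/dt = 0: 0.00489·391 - 0.201 = 0.00711z*, so z* = 1.71/0.00711 = 240.

x* ≈ 391, y* ≈ 38.5, z* ≈ 240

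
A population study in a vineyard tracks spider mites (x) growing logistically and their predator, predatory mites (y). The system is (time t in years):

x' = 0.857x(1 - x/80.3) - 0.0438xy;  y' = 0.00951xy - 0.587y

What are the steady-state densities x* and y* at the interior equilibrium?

From dy/dt = 0 with y > 0: 0.00951x* = 0.587, so x* = 61.7.
Substitute into dx/dt = 0: 0.857(1 - 61.7/80.3) = 0.0438y*.
The bracket is 0.231, giving y* = 0.198/0.0438 = 4.53.

x* ≈ 61.7, y* ≈ 4.53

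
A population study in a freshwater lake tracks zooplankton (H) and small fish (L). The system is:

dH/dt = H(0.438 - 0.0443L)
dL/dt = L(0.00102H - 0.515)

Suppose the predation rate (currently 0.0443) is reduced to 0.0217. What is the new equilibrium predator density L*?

At the interior fixed point, setting dH/dt = 0 with H > 0 fixes L* = (prey growth rate)/(HL coefficient) — independent of the other coefficients.
With the change, L* = 0.438/0.0217 = 20.2; it rises from 9.89.

L* ≈ 20.2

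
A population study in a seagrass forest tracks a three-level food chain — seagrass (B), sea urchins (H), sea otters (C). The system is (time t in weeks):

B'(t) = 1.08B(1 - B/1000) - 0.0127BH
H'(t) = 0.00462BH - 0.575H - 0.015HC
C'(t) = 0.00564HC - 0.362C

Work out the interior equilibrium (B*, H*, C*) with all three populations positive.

B* ≈ 245, H* ≈ 64.2, C* ≈ 37.2

From dC/dt = 0: 0.00564H* = 0.362, so H* = 64.2.
From dB/dt = 0: 1.08(1 - B*/1000) = 0.0127·64.2, giving B* = 1000·(1 - 0.755) = 245.
From dH/dt = 0: 0.00462·245 - 0.575 = 0.015C*, so C* = 0.558/0.015 = 37.2.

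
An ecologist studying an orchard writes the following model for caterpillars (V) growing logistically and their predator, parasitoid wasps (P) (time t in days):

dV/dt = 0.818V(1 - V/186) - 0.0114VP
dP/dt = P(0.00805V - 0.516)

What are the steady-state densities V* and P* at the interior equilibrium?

V* ≈ 64.1, P* ≈ 47

From dP/dt = 0 with P > 0: 0.00805V* = 0.516, so V* = 64.1.
Substitute into dV/dt = 0: 0.818(1 - 64.1/186) = 0.0114P*.
The bracket is 0.655, giving P* = 0.536/0.0114 = 47.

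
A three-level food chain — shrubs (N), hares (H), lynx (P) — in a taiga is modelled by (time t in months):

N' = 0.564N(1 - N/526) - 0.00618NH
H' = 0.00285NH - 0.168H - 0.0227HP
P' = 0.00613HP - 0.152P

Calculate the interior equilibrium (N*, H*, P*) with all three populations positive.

From dP/dt = 0: 0.00613H* = 0.152, so H* = 24.8.
From dN/dt = 0: 0.564(1 - N*/526) = 0.00618·24.8, giving N* = 526·(1 - 0.272) = 383.
From dH/dt = 0: 0.00285·383 - 0.168 = 0.0227P*, so P* = 0.924/0.0227 = 40.7.

N* ≈ 383, H* ≈ 24.8, P* ≈ 40.7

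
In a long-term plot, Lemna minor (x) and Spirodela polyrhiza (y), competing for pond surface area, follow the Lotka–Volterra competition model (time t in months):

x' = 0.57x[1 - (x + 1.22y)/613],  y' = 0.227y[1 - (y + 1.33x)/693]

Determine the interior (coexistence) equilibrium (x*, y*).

Setting both brackets to zero gives the nullclines x + 1.22y = 613 and 1.33x + y = 693.
Substituting y = 693 - 1.33x into the first: x(1 - 1.22·1.33) = 613 - 1.22·693.
So x* = -232/-0.623 = 373, and then y* = 693 - 1.33·373 = 196.

x* ≈ 373, y* ≈ 196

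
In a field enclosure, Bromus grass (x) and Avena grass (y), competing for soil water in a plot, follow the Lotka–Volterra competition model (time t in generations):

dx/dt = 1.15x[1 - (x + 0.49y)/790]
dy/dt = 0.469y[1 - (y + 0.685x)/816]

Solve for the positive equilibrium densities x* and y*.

x* ≈ 587, y* ≈ 414

Setting both brackets to zero gives the nullclines x + 0.49y = 790 and 0.685x + y = 816.
Substituting y = 816 - 0.685x into the first: x(1 - 0.49·0.685) = 790 - 0.49·816.
So x* = 390/0.664 = 587, and then y* = 816 - 0.685·587 = 414.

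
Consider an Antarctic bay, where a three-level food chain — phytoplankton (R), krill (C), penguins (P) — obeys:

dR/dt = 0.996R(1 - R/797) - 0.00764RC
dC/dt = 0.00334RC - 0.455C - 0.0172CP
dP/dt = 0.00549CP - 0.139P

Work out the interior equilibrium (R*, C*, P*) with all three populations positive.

From dP/dt = 0: 0.00549C* = 0.139, so C* = 25.3.
From dR/dt = 0: 0.996(1 - R*/797) = 0.00764·25.3, giving R* = 797·(1 - 0.194) = 642.
From dC/dt = 0: 0.00334·642 - 0.455 = 0.0172P*, so P* = 1.69/0.0172 = 98.3.

R* ≈ 642, C* ≈ 25.3, P* ≈ 98.3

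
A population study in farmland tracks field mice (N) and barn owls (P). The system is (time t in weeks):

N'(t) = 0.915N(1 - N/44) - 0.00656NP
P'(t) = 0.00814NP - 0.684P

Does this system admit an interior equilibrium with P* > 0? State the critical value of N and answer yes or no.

Threshold N = 84; K < 84, so no, the predator goes extinct.

The predator equation gives dP/dt > 0 only when N > 0.684/0.00814 = 84.
Without the predator, N → K = 44. Since 44 < 84, the predator cannot invade.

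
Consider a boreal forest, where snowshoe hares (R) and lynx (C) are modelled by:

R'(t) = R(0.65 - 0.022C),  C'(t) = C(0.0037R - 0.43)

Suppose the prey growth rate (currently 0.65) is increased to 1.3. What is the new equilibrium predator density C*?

At the interior fixed point, setting dR/dt = 0 with R > 0 fixes C* = (prey growth rate)/(RC coefficient) — independent of the other coefficients.
With the change, C* = 1.3/0.022 = 59.1; it rises from 29.5.

C* ≈ 59.1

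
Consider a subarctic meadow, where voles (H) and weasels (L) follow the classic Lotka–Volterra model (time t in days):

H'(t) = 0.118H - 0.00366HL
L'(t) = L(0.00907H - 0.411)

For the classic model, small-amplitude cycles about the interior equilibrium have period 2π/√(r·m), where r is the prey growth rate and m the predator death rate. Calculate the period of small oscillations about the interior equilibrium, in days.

T ≈ 28.5 days

Here r = 0.118 and m = 0.411, so r·m = 0.0485.
ω = √0.0485 = 0.22 per day, hence T = 2π/ω ≈ 28.5 days.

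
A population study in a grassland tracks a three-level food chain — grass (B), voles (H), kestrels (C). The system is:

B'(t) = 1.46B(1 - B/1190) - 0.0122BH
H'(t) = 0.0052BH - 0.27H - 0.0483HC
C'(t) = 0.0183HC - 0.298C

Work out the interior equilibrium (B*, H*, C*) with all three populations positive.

From dC/dt = 0: 0.0183H* = 0.298, so H* = 16.3.
From dB/dt = 0: 1.46(1 - B*/1190) = 0.0122·16.3, giving B* = 1190·(1 - 0.136) = 1030.
From dH/dt = 0: 0.0052·1030 - 0.27 = 0.0483C*, so C* = 5.08/0.0483 = 105.

B* ≈ 1030, H* ≈ 16.3, C* ≈ 105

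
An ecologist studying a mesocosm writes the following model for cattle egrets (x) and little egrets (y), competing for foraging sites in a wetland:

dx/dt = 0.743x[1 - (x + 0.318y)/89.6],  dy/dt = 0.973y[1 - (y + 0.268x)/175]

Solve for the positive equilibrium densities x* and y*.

x* ≈ 37.1, y* ≈ 165

Setting both brackets to zero gives the nullclines x + 0.318y = 89.6 and 0.268x + y = 175.
Substituting y = 175 - 0.268x into the first: x(1 - 0.318·0.268) = 89.6 - 0.318·175.
So x* = 33.9/0.915 = 37.1, and then y* = 175 - 0.268·37.1 = 165.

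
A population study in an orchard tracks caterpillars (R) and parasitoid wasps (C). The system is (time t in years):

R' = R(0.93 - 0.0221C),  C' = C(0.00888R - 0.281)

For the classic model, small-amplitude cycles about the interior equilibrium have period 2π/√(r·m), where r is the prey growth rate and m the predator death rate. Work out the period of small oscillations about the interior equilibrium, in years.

Here r = 0.93 and m = 0.281, so r·m = 0.261.
ω = √0.261 = 0.511 per year, hence T = 2π/ω ≈ 12.3 years.

T ≈ 12.3 years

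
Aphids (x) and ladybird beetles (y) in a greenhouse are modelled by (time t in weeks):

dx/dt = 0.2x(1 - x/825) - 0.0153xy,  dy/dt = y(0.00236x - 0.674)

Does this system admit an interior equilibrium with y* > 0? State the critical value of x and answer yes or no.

Threshold x = 286; K > 286, so yes, the predator persists.

The predator equation gives dy/dt > 0 only when x > 0.674/0.00236 = 286.
Without the predator, x → K = 825. Since 825 > 286, the predator can invade and persist.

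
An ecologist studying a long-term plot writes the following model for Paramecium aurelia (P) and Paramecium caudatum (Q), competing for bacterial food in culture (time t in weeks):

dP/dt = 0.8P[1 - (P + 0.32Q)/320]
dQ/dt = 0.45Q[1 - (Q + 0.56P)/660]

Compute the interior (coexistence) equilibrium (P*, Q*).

Setting both brackets to zero gives the nullclines P + 0.32Q = 320 and 0.56P + Q = 660.
Substituting Q = 660 - 0.56P into the first: P(1 - 0.32·0.56) = 320 - 0.32·660.
So P* = 109/0.821 = 133, and then Q* = 660 - 0.56·133 = 586.

P* ≈ 133, Q* ≈ 586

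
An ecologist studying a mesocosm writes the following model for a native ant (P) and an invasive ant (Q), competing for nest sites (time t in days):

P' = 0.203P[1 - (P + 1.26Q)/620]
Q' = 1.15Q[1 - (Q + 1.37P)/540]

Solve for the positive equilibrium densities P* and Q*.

P* ≈ 83.2, Q* ≈ 426

Setting both brackets to zero gives the nullclines P + 1.26Q = 620 and 1.37P + Q = 540.
Substituting Q = 540 - 1.37P into the first: P(1 - 1.26·1.37) = 620 - 1.26·540.
So P* = -60.4/-0.726 = 83.2, and then Q* = 540 - 1.37·83.2 = 426.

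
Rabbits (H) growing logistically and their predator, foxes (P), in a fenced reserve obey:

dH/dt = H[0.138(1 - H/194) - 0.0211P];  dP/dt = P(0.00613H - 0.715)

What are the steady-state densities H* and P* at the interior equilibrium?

H* ≈ 117, P* ≈ 2.61

From dP/dt = 0 with P > 0: 0.00613H* = 0.715, so H* = 117.
Substitute into dH/dt = 0: 0.138(1 - 117/194) = 0.0211P*.
The bracket is 0.399, giving P* = 0.055/0.0211 = 2.61.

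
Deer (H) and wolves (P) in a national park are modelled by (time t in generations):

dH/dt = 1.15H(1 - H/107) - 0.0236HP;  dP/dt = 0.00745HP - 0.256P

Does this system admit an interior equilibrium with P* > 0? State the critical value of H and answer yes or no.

The predator equation gives dP/dt > 0 only when H > 0.256/0.00745 = 34.4.
Without the predator, H → K = 107. Since 107 > 34.4, the predator can invade and persist.

Threshold H = 34.4; K > 34.4, so yes, the predator persists.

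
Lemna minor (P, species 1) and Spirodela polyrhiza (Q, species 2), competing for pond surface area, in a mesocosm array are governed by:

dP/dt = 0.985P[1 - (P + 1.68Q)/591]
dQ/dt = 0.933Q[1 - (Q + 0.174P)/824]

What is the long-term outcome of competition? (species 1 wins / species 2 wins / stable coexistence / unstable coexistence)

species 2 excludes species 1

Compare the nullcline intercepts: K1/α12 = 591/1.68 = 352 < K2 = 824; K2/α21 = 824/0.174 = 4740 > K1 = 591.
Since the inequalities point opposite ways, species 2 can invade but species 1 cannot.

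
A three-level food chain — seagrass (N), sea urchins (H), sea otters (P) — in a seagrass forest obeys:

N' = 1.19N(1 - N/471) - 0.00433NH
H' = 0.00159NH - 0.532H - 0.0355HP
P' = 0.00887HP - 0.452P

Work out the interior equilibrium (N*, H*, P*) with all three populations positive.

N* ≈ 384, H* ≈ 51, P* ≈ 2.2

From dP/dt = 0: 0.00887H* = 0.452, so H* = 51.
From dN/dt = 0: 1.19(1 - N*/471) = 0.00433·51, giving N* = 471·(1 - 0.185) = 384.
From dH/dt = 0: 0.00159·384 - 0.532 = 0.0355P*, so P* = 0.078/0.0355 = 2.2.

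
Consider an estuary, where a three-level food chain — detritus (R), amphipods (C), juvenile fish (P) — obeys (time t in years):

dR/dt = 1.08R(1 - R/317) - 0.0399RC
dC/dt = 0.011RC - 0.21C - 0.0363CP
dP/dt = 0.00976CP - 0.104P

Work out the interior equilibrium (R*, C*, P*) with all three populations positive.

From dP/dt = 0: 0.00976C* = 0.104, so C* = 10.7.
From dR/dt = 0: 1.08(1 - R*/317) = 0.0399·10.7, giving R* = 317·(1 - 0.394) = 192.
From dC/dt = 0: 0.011·192 - 0.21 = 0.0363P*, so P* = 1.9/0.0363 = 52.5.

R* ≈ 192, C* ≈ 10.7, P* ≈ 52.5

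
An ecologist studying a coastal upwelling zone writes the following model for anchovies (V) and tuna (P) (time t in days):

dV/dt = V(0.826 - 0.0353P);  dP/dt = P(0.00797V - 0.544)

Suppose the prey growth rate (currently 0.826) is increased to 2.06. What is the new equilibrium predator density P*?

P* ≈ 58.4

At the interior fixed point, setting dV/dt = 0 with V > 0 fixes P* = (prey growth rate)/(VP coefficient) — independent of the other coefficients.
With the change, P* = 2.06/0.0353 = 58.4; it rises from 23.4.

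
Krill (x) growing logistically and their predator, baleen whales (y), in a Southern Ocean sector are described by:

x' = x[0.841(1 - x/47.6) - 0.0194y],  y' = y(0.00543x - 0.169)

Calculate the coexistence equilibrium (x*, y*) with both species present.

x* ≈ 31.1, y* ≈ 15

From dy/dt = 0 with y > 0: 0.00543x* = 0.169, so x* = 31.1.
Substitute into dx/dt = 0: 0.841(1 - 31.1/47.6) = 0.0194y*.
The bracket is 0.346, giving y* = 0.291/0.0194 = 15.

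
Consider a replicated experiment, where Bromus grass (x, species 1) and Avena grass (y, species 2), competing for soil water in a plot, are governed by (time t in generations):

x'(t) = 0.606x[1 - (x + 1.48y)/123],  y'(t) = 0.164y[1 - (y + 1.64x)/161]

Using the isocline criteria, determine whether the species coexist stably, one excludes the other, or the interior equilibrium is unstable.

Compare the nullcline intercepts: K1/α12 = 123/1.48 = 83.1 < K2 = 161; K2/α21 = 161/1.64 = 98.2 < K1 = 123.
Since both are reversed, neither can invade when rare; the interior point is a saddle.

unstable coexistence (outcome depends on initial conditions)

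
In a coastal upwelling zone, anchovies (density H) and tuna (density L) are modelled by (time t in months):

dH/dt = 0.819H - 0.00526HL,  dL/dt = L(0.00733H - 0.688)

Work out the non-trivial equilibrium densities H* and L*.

Set dL/dt = 0 with L > 0: 0.00733H - 0.688 = 0, so H* = 0.688/0.00733 = 93.9.
Set dH/dt = 0 with H > 0: 0.819 - 0.00526L = 0, so L* = 0.819/0.00526 = 156.

H* ≈ 93.9, L* ≈ 156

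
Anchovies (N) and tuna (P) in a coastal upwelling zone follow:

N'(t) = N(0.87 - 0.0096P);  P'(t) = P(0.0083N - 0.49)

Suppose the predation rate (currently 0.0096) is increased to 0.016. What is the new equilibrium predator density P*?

P* ≈ 54.4

At the interior fixed point, setting dN/dt = 0 with N > 0 fixes P* = (prey growth rate)/(NP coefficient) — independent of the other coefficients.
With the change, P* = 0.87/0.016 = 54.4; it falls from 90.6.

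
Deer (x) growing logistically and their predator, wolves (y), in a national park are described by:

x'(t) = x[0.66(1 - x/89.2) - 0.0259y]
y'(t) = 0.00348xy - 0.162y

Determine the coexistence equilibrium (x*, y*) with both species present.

From dy/dt = 0 with y > 0: 0.00348x* = 0.162, so x* = 46.6.
Substitute into dx/dt = 0: 0.66(1 - 46.6/89.2) = 0.0259y*.
The bracket is 0.478, giving y* = 0.316/0.0259 = 12.2.

x* ≈ 46.6, y* ≈ 12.2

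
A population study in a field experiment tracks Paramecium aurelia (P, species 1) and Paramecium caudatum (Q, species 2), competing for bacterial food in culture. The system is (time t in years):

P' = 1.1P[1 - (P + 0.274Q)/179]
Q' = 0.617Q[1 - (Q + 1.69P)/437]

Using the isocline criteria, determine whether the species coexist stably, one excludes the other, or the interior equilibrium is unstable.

stable coexistence

Compare the nullcline intercepts: K1/α12 = 179/0.274 = 653 > K2 = 437; K2/α21 = 437/1.69 = 259 > K1 = 179.
Since both inequalities hold, each species can invade when rare, so the interior equilibrium is stable.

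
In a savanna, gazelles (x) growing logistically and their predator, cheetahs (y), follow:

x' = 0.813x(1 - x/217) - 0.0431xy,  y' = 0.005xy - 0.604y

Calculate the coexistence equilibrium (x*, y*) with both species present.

x* ≈ 121, y* ≈ 8.36

From dy/dt = 0 with y > 0: 0.005x* = 0.604, so x* = 121.
Substitute into dx/dt = 0: 0.813(1 - 121/217) = 0.0431y*.
The bracket is 0.443, giving y* = 0.36/0.0431 = 8.36.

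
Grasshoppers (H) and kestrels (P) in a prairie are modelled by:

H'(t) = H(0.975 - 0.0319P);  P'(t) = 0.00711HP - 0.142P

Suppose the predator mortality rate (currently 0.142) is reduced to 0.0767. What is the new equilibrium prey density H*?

H* ≈ 10.8

At the interior fixed point, setting dP/dt = 0 with P > 0 fixes H* = (predator death rate)/(HP coefficient) — independent of the other coefficients.
With the change, H* = 0.0767/0.00711 = 10.8; it falls from 20.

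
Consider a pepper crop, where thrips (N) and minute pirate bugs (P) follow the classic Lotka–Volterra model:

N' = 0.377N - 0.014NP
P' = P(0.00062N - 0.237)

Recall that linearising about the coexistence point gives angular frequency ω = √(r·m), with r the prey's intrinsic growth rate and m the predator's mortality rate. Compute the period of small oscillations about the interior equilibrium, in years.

Here r = 0.377 and m = 0.237, so r·m = 0.0893.
ω = √0.0893 = 0.299 per year, hence T = 2π/ω ≈ 21 years.

T ≈ 21 years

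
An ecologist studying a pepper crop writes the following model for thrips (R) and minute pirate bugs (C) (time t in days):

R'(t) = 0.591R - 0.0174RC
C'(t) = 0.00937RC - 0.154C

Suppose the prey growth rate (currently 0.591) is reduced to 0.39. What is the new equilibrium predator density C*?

C* ≈ 22.4

At the interior fixed point, setting dR/dt = 0 with R > 0 fixes C* = (prey growth rate)/(RC coefficient) — independent of the other coefficients.
With the change, C* = 0.39/0.0174 = 22.4; it falls from 34.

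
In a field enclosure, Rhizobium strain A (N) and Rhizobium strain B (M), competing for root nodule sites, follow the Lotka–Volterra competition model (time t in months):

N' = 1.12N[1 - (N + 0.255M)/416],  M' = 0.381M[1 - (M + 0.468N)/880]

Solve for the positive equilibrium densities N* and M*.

N* ≈ 218, M* ≈ 778

Setting both brackets to zero gives the nullclines N + 0.255M = 416 and 0.468N + M = 880.
Substituting M = 880 - 0.468N into the first: N(1 - 0.255·0.468) = 416 - 0.255·880.
So N* = 192/0.881 = 218, and then M* = 880 - 0.468·218 = 778.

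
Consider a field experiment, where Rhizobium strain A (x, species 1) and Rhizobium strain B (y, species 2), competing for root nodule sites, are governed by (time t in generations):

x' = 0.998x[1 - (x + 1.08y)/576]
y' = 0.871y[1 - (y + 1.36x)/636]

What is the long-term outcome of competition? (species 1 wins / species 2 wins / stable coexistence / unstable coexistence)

Compare the nullcline intercepts: K1/α12 = 576/1.08 = 533 < K2 = 636; K2/α21 = 636/1.36 = 468 < K1 = 576.
Since both are reversed, neither can invade when rare; the interior point is a saddle.

unstable coexistence (outcome depends on initial conditions)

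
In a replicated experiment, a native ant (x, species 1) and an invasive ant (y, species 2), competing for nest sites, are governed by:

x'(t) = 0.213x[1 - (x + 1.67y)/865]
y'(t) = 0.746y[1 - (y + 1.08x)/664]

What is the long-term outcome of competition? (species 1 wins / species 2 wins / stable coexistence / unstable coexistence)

Compare the nullcline intercepts: K1/α12 = 865/1.67 = 518 < K2 = 664; K2/α21 = 664/1.08 = 615 < K1 = 865.
Since both are reversed, neither can invade when rare; the interior point is a saddle.

unstable coexistence (outcome depends on initial conditions)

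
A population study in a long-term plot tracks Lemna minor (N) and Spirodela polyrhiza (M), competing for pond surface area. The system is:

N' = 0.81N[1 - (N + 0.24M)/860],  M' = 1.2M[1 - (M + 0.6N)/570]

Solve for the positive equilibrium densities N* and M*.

Setting both brackets to zero gives the nullclines N + 0.24M = 860 and 0.6N + M = 570.
Substituting M = 570 - 0.6N into the first: N(1 - 0.24·0.6) = 860 - 0.24·570.
So N* = 723/0.856 = 845, and then M* = 570 - 0.6·845 = 63.1.

N* ≈ 845, M* ≈ 63.1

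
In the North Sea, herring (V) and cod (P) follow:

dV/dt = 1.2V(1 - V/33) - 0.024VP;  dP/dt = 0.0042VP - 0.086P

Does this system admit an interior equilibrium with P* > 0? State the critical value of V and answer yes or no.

Threshold V = 20.5; K > 20.5, so yes, the predator persists.

The predator equation gives dP/dt > 0 only when V > 0.086/0.0042 = 20.5.
Without the predator, V → K = 33. Since 33 > 20.5, the predator can invade and persist.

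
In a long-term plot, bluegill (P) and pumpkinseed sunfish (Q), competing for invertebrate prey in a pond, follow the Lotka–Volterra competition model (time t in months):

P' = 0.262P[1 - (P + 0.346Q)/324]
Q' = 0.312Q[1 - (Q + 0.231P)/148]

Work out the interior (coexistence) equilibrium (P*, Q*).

P* ≈ 296, Q* ≈ 79.5

Setting both brackets to zero gives the nullclines P + 0.346Q = 324 and 0.231P + Q = 148.
Substituting Q = 148 - 0.231P into the first: P(1 - 0.346·0.231) = 324 - 0.346·148.
So P* = 273/0.92 = 296, and then Q* = 148 - 0.231·296 = 79.5.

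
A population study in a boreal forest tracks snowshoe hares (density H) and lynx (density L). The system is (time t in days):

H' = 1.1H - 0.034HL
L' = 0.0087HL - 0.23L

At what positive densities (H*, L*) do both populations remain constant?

H* ≈ 26.4, L* ≈ 32.4

Set dL/dt = 0 with L > 0: 0.0087H - 0.23 = 0, so H* = 0.23/0.0087 = 26.4.
Set dH/dt = 0 with H > 0: 1.1 - 0.034L = 0, so L* = 1.1/0.034 = 32.4.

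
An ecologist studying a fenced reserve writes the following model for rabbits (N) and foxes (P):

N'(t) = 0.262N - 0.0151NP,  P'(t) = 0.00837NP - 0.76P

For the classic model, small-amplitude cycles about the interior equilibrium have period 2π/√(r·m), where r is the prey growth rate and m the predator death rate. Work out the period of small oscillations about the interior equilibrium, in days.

T ≈ 14.1 days

Here r = 0.262 and m = 0.76, so r·m = 0.199.
ω = √0.199 = 0.446 per day, hence T = 2π/ω ≈ 14.1 days.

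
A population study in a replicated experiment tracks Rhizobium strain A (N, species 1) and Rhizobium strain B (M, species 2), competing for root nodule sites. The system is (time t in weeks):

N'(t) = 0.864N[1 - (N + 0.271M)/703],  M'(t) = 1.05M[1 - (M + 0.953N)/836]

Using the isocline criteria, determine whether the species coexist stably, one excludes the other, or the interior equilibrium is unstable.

Compare the nullcline intercepts: K1/α12 = 703/0.271 = 2590 > K2 = 836; K2/α21 = 836/0.953 = 877 > K1 = 703.
Since both inequalities hold, each species can invade when rare, so the interior equilibrium is stable.

stable coexistence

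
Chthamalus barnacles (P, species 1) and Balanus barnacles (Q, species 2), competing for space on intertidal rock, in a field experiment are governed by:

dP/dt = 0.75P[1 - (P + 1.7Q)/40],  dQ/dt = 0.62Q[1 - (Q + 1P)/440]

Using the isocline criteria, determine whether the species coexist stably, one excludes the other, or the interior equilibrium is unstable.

Compare the nullcline intercepts: K1/α12 = 40/1.7 = 23.5 < K2 = 440; K2/α21 = 440/1 = 440 > K1 = 40.
Since the inequalities point opposite ways, species 2 can invade but species 1 cannot.

species 2 excludes species 1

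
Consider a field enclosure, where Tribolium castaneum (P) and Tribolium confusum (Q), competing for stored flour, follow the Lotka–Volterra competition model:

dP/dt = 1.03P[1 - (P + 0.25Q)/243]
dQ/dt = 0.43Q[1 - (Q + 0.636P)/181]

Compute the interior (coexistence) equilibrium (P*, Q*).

P* ≈ 235, Q* ≈ 31.5

Setting both brackets to zero gives the nullclines P + 0.25Q = 243 and 0.636P + Q = 181.
Substituting Q = 181 - 0.636P into the first: P(1 - 0.25·0.636) = 243 - 0.25·181.
So P* = 198/0.841 = 235, and then Q* = 181 - 0.636·235 = 31.5.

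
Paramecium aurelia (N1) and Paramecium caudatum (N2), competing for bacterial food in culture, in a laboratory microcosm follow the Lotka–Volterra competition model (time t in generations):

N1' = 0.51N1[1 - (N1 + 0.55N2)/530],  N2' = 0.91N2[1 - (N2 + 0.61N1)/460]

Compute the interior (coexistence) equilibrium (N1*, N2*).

N1* ≈ 417, N2* ≈ 206

Setting both brackets to zero gives the nullclines N1 + 0.55N2 = 530 and 0.61N1 + N2 = 460.
Substituting N2 = 460 - 0.61N1 into the first: N1(1 - 0.55·0.61) = 530 - 0.55·460.
So N1* = 277/0.664 = 417, and then N2* = 460 - 0.61·417 = 206.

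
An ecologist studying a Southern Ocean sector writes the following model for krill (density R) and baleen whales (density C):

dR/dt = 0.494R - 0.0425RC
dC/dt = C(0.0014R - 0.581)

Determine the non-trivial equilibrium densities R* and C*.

Set dC/dt = 0 with C > 0: 0.0014R - 0.581 = 0, so R* = 0.581/0.0014 = 415.
Set dR/dt = 0 with R > 0: 0.494 - 0.0425C = 0, so C* = 0.494/0.0425 = 11.6.

R* ≈ 415, C* ≈ 11.6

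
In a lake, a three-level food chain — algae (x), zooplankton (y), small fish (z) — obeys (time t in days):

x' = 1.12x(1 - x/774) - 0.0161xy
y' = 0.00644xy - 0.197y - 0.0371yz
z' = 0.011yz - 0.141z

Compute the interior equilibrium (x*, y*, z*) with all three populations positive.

x* ≈ 631, y* ≈ 12.8, z* ≈ 104

From dz/dt = 0: 0.011y* = 0.141, so y* = 12.8.
From dx/dt = 0: 1.12(1 - x*/774) = 0.0161·12.8, giving x* = 774·(1 - 0.184) = 631.
From dy/dt = 0: 0.00644·631 - 0.197 = 0.0371z*, so z* = 3.87/0.0371 = 104.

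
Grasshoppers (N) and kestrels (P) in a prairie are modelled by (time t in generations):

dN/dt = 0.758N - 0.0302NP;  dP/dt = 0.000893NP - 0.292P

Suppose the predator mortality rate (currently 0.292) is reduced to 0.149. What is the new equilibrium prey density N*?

N* ≈ 167

At the interior fixed point, setting dP/dt = 0 with P > 0 fixes N* = (predator death rate)/(NP coefficient) — independent of the other coefficients.
With the change, N* = 0.149/0.000893 = 167; it falls from 327.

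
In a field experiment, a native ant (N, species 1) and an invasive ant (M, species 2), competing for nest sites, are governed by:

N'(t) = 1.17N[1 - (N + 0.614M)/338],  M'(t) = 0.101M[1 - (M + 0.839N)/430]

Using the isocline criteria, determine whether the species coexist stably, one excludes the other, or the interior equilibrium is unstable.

Compare the nullcline intercepts: K1/α12 = 338/0.614 = 550 > K2 = 430; K2/α21 = 430/0.839 = 513 > K1 = 338.
Since both inequalities hold, each species can invade when rare, so the interior equilibrium is stable.

stable coexistence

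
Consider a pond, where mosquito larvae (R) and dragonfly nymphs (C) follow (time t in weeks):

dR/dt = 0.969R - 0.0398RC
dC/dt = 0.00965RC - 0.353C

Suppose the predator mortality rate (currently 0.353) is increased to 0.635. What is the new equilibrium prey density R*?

R* ≈ 65.8

At the interior fixed point, setting dC/dt = 0 with C > 0 fixes R* = (predator death rate)/(RC coefficient) — independent of the other coefficients.
With the change, R* = 0.635/0.00965 = 65.8; it rises from 36.6.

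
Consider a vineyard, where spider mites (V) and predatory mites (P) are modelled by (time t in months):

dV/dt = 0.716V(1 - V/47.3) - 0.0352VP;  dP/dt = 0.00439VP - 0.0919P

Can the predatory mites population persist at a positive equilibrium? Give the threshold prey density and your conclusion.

Threshold V = 20.9; K > 20.9, so yes, the predator persists.

The predator equation gives dP/dt > 0 only when V > 0.0919/0.00439 = 20.9.
Without the predator, V → K = 47.3. Since 47.3 > 20.9, the predator can invade and persist.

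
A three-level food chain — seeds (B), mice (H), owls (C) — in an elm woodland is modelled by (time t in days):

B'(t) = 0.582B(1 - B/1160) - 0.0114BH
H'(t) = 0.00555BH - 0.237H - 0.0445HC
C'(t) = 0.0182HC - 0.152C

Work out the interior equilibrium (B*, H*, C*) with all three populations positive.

From dC/dt = 0: 0.0182H* = 0.152, so H* = 8.35.
From dB/dt = 0: 0.582(1 - B*/1160) = 0.0114·8.35, giving B* = 1160·(1 - 0.164) = 970.
From dH/dt = 0: 0.00555·970 - 0.237 = 0.0445C*, so C* = 5.15/0.0445 = 116.

B* ≈ 970, H* ≈ 8.35, C* ≈ 116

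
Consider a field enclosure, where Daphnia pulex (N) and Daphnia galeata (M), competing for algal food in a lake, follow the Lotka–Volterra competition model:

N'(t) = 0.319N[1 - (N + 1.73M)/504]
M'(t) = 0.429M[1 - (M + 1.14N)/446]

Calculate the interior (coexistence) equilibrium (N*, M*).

N* ≈ 275, M* ≈ 132

Setting both brackets to zero gives the nullclines N + 1.73M = 504 and 1.14N + M = 446.
Substituting M = 446 - 1.14N into the first: N(1 - 1.73·1.14) = 504 - 1.73·446.
So N* = -268/-0.972 = 275, and then M* = 446 - 1.14·275 = 132.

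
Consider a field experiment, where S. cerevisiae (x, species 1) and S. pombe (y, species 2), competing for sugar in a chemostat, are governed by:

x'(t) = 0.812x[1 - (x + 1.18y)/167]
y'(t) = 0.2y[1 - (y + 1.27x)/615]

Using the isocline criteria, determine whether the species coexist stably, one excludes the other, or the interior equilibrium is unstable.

Compare the nullcline intercepts: K1/α12 = 167/1.18 = 142 < K2 = 615; K2/α21 = 615/1.27 = 484 > K1 = 167.
Since the inequalities point opposite ways, species 2 can invade but species 1 cannot.

species 2 excludes species 1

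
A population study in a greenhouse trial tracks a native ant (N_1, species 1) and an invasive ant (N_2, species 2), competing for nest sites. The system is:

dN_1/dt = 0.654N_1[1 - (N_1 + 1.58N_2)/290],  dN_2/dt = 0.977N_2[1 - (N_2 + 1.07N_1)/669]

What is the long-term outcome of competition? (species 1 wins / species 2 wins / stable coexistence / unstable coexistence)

species 2 excludes species 1

Compare the nullcline intercepts: K1/α12 = 290/1.58 = 184 < K2 = 669; K2/α21 = 669/1.07 = 625 > K1 = 290.
Since the inequalities point opposite ways, species 2 can invade but species 1 cannot.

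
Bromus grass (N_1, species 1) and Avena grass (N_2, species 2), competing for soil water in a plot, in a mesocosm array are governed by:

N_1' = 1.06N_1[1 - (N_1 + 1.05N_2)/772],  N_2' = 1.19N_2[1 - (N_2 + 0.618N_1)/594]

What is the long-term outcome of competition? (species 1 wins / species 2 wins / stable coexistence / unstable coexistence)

Compare the nullcline intercepts: K1/α12 = 772/1.05 = 735 > K2 = 594; K2/α21 = 594/0.618 = 961 > K1 = 772.
Since both inequalities hold, each species can invade when rare, so the interior equilibrium is stable.

stable coexistence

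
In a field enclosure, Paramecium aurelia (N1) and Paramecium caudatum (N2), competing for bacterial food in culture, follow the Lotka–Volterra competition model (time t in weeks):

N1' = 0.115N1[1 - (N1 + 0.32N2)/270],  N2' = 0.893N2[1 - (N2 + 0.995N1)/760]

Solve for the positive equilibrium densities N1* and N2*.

Setting both brackets to zero gives the nullclines N1 + 0.32N2 = 270 and 0.995N1 + N2 = 760.
Substituting N2 = 760 - 0.995N1 into the first: N1(1 - 0.32·0.995) = 270 - 0.32·760.
So N1* = 26.8/0.682 = 39.3, and then N2* = 760 - 0.995·39.3 = 721.

N1* ≈ 39.3, N2* ≈ 721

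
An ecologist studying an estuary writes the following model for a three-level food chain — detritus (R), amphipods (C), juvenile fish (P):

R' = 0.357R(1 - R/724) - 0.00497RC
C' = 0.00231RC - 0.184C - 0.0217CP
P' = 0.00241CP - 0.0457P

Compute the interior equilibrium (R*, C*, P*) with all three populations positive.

From dP/dt = 0: 0.00241C* = 0.0457, so C* = 19.
From dR/dt = 0: 0.357(1 - R*/724) = 0.00497·19, giving R* = 724·(1 - 0.264) = 533.
From dC/dt = 0: 0.00231·533 - 0.184 = 0.0217P*, so P* = 1.05/0.0217 = 48.2.

R* ≈ 533, C* ≈ 19, P* ≈ 48.2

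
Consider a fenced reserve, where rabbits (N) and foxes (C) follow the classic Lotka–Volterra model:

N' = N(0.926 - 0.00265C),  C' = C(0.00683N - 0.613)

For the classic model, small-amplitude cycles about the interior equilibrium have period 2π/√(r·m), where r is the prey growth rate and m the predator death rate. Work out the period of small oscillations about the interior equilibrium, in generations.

Here r = 0.926 and m = 0.613, so r·m = 0.568.
ω = √0.568 = 0.753 per generation, hence T = 2π/ω ≈ 8.34 generations.

T ≈ 8.34 generations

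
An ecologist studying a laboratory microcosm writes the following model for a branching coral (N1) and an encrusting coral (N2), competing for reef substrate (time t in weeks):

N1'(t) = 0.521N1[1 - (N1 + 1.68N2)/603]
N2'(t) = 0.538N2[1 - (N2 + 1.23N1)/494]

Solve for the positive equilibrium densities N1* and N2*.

Setting both brackets to zero gives the nullclines N1 + 1.68N2 = 603 and 1.23N1 + N2 = 494.
Substituting N2 = 494 - 1.23N1 into the first: N1(1 - 1.68·1.23) = 603 - 1.68·494.
So N1* = -227/-1.07 = 213, and then N2* = 494 - 1.23·213 = 232.

N1* ≈ 213, N2* ≈ 232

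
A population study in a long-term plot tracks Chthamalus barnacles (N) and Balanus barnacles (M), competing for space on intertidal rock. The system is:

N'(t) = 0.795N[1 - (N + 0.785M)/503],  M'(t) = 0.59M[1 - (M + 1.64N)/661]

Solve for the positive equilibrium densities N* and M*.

N* ≈ 55.3, M* ≈ 570

Setting both brackets to zero gives the nullclines N + 0.785M = 503 and 1.64N + M = 661.
Substituting M = 661 - 1.64N into the first: N(1 - 0.785·1.64) = 503 - 0.785·661.
So N* = -15.9/-0.287 = 55.3, and then M* = 661 - 1.64·55.3 = 570.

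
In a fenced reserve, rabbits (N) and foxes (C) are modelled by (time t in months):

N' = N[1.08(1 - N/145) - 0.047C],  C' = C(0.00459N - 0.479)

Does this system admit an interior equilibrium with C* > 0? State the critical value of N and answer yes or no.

The predator equation gives dC/dt > 0 only when N > 0.479/0.00459 = 104.
Without the predator, N → K = 145. Since 145 > 104, the predator can invade and persist.

Threshold N = 104; K > 104, so yes, the predator persists.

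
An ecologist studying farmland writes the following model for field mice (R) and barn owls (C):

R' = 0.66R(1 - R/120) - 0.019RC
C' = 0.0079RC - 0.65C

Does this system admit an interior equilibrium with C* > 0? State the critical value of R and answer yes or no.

The predator equation gives dC/dt > 0 only when R > 0.65/0.0079 = 82.3.
Without the predator, R → K = 120. Since 120 > 82.3, the predator can invade and persist.

Threshold R = 82.3; K > 82.3, so yes, the predator persists.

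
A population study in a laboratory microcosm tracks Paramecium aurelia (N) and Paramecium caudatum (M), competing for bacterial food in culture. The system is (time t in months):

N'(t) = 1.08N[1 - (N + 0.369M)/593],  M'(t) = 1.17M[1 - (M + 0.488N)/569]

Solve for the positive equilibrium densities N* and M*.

N* ≈ 467, M* ≈ 341

Setting both brackets to zero gives the nullclines N + 0.369M = 593 and 0.488N + M = 569.
Substituting M = 569 - 0.488N into the first: N(1 - 0.369·0.488) = 593 - 0.369·569.
So N* = 383/0.82 = 467, and then M* = 569 - 0.488·467 = 341.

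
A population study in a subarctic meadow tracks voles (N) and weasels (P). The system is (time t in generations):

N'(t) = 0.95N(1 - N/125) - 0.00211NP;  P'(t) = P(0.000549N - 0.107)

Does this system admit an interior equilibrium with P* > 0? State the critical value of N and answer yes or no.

The predator equation gives dP/dt > 0 only when N > 0.107/0.000549 = 195.
Without the predator, N → K = 125. Since 125 < 195, the predator cannot invade.

Threshold N = 195; K < 195, so no, the predator goes extinct.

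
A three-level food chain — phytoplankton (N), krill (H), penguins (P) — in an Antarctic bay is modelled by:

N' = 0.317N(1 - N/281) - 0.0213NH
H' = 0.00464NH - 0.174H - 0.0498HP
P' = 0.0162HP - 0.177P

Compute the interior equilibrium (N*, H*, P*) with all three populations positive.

From dP/dt = 0: 0.0162H* = 0.177, so H* = 10.9.
From dN/dt = 0: 0.317(1 - N*/281) = 0.0213·10.9, giving N* = 281·(1 - 0.734) = 74.7.
From dH/dt = 0: 0.00464·74.7 - 0.174 = 0.0498P*, so P* = 0.173/0.0498 = 3.47.

N* ≈ 74.7, H* ≈ 10.9, P* ≈ 3.47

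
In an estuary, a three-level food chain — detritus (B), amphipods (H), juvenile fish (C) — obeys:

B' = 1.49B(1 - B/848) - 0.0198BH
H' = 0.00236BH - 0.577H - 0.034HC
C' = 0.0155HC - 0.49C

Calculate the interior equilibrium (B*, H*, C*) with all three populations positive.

From dC/dt = 0: 0.0155H* = 0.49, so H* = 31.6.
From dB/dt = 0: 1.49(1 - B*/848) = 0.0198·31.6, giving B* = 848·(1 - 0.42) = 492.
From dH/dt = 0: 0.00236·492 - 0.577 = 0.034C*, so C* = 0.584/0.034 = 17.2.

B* ≈ 492, H* ≈ 31.6, C* ≈ 17.2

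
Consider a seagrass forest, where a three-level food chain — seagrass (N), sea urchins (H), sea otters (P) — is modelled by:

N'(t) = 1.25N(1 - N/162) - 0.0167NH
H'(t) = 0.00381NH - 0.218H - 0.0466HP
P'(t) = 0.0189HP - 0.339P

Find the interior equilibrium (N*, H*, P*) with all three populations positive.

N* ≈ 123, H* ≈ 17.9, P* ≈ 5.39

From dP/dt = 0: 0.0189H* = 0.339, so H* = 17.9.
From dN/dt = 0: 1.25(1 - N*/162) = 0.0167·17.9, giving N* = 162·(1 - 0.24) = 123.
From dH/dt = 0: 0.00381·123 - 0.218 = 0.0466P*, so P* = 0.251/0.0466 = 5.39.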